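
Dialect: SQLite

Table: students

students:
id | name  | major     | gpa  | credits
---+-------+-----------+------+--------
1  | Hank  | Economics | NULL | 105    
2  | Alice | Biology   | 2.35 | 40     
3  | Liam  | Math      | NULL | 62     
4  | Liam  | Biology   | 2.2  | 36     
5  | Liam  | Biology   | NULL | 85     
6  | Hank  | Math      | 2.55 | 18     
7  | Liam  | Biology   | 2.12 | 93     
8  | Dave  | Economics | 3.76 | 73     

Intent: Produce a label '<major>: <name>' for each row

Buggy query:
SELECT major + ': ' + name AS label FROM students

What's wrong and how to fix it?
Bug: SQLite uses || for string concatenation; + coerces text to numbers (yielding 0)

Fix: Replace + with || to concatenate text

Corrected query:
SELECT major || ': ' || name AS label FROM students

Result:
label          
---------------
Economics: Hank
Biology: Alice 
Math: Liam     
Biology: Liam  
Biology: Liam  
Math: Hank     
Biology: Liam  
Economics: Dave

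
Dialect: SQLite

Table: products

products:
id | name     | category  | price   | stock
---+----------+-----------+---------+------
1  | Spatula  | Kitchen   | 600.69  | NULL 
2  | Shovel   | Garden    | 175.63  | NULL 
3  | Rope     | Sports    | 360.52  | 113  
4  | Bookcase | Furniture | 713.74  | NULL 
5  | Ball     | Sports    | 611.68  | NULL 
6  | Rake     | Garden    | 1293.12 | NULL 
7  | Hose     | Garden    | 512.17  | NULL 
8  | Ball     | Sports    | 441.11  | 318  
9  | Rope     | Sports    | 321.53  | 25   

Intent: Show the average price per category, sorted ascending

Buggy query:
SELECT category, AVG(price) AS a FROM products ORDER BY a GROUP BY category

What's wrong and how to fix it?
Bug: ORDER BY appears before GROUP BY; SQL clause order requires GROUP BY first

Fix: Reorder: SELECT … FROM … GROUP BY … ORDER BY …

Corrected query:
SELECT category, AVG(price) AS a FROM products GROUP BY category ORDER BY a

Result:
category  | a         
----------+-----------
Sports    | 433.71    
Kitchen   | 600.69    
Garden    | 660.306667
Furniture | 713.74    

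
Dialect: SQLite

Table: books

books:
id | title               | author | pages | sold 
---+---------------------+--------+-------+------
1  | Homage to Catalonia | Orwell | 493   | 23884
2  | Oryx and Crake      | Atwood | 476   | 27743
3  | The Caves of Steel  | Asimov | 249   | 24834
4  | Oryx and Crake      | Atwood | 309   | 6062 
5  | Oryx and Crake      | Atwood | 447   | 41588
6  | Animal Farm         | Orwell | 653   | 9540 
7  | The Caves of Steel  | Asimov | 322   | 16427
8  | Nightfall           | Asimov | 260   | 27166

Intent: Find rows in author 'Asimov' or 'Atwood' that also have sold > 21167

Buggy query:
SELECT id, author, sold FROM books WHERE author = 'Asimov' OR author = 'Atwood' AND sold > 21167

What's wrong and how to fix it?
Bug: AND binds tighter than OR, so this parses as author = 'Asimov' OR (author = 'Atwood' AND sold > 21167)

Fix: Add parentheses around the OR so the AND applies to both alternatives

Corrected query:
SELECT id, author, sold FROM books WHERE (author = 'Asimov' OR author = 'Atwood') AND sold > 21167

Result:
id | author | sold 
---+--------+------
2  | Atwood | 27743
3  | Asimov | 24834
5  | Atwood | 41588
8  | Asimov | 27166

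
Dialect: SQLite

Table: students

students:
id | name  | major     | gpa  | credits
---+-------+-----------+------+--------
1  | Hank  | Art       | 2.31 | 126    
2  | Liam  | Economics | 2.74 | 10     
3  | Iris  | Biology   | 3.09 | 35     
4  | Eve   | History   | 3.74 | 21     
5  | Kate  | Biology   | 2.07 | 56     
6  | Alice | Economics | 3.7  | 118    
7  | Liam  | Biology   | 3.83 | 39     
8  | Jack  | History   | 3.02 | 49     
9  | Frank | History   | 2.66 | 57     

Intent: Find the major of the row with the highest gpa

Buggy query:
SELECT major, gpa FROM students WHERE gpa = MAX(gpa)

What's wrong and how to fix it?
Bug: WHERE is evaluated per row; an aggregate over the whole table isn't defined there

Fix: Use a subquery: WHERE gpa = (SELECT MAX(gpa) FROM students)

Corrected query:
SELECT major, gpa FROM students WHERE gpa = (SELECT MAX(gpa) FROM students)

Result:
major   | gpa 
--------+-----
Biology | 3.83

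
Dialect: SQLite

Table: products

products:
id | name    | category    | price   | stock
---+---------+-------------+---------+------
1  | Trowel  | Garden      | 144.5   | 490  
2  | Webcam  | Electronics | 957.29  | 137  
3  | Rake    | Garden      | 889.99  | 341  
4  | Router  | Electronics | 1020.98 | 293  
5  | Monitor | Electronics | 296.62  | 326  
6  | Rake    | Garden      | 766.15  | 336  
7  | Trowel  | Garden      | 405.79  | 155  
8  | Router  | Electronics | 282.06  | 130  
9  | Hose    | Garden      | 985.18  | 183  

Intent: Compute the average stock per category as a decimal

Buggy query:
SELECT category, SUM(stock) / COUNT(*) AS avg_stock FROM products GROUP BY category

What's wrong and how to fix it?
Bug: SUM(stock) and COUNT(*) are both integers; the division truncates the fractional part

Fix: Multiply by 1.0 (or CAST to REAL) to force floating-point division

Corrected query:
SELECT category, SUM(stock) * 1.0 / COUNT(*) AS avg_stock FROM products GROUP BY category

Result:
category    | avg_stock
------------+----------
Electronics | 221.5    
Garden      | 301      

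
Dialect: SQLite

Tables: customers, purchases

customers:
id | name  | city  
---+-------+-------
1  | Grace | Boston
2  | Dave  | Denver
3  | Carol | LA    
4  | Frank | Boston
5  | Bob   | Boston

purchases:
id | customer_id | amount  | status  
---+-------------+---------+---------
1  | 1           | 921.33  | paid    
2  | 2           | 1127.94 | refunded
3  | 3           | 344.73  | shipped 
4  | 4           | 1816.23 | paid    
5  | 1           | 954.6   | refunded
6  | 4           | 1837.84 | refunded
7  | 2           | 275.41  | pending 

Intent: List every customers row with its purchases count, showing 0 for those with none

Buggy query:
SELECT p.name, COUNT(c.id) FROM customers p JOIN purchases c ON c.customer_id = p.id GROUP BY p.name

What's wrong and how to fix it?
Bug: An inner join excludes parents with zero children

Fix: Switch to LEFT JOIN to retain unmatched parent rows

Corrected query:
SELECT p.name, COUNT(c.id) FROM customers p LEFT JOIN purchases c ON c.customer_id = p.id GROUP BY p.name

Result:
name  | COUNT(c.id)
------+------------
Bob   | 0          
Carol | 1          
Dave  | 2          
Frank | 2          
Grace | 2          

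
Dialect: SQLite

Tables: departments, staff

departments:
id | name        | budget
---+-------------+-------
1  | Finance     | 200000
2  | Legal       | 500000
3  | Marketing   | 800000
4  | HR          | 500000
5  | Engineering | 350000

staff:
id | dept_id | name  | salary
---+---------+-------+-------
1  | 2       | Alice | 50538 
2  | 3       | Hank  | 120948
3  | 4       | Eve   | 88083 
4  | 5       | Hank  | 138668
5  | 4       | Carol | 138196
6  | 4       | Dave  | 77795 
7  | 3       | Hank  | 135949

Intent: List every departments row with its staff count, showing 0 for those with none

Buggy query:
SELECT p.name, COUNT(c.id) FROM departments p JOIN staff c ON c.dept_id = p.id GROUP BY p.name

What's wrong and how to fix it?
Bug: An inner join excludes parents with zero children

Fix: Switch to LEFT JOIN to retain unmatched parent rows

Corrected query:
SELECT p.name, COUNT(c.id) FROM departments p LEFT JOIN staff c ON c.dept_id = p.id GROUP BY p.name

Result:
name        | COUNT(c.id)
------------+------------
Engineering | 1          
Finance     | 0          
HR          | 3          
Legal       | 1          
Marketing   | 2          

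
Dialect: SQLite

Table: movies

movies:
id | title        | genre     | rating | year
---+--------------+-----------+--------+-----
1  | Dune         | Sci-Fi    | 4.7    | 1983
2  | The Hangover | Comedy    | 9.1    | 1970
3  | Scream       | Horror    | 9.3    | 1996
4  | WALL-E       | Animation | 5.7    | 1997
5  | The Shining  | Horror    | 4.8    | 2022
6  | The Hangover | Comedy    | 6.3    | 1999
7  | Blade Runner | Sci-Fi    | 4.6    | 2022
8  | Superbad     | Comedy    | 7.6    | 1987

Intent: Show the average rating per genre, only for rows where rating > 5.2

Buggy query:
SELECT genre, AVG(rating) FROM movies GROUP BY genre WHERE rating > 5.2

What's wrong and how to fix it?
Bug: WHERE cannot follow GROUP BY

Fix: Place WHERE between FROM and GROUP BY

Corrected query:
SELECT genre, AVG(rating) FROM movies WHERE rating > 5.2 GROUP BY genre

Result:
genre     | AVG(rating)
----------+------------
Animation | 5.7        
Comedy    | 7.666667   
Horror    | 9.3        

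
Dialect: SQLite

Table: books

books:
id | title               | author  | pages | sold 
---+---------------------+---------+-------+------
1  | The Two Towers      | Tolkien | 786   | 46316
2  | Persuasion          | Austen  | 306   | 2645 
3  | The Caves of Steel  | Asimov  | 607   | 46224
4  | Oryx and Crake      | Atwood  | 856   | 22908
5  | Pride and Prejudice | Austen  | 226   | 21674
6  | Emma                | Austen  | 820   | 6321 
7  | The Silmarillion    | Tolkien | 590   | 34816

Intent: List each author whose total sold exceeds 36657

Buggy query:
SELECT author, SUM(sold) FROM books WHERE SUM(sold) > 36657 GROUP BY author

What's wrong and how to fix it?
Bug: WHERE runs before GROUP BY, so aggregates aren't available there

Fix: Use HAVING (which filters groups after aggregation) instead of WHERE

Corrected query:
SELECT author, SUM(sold) FROM books GROUP BY author HAVING SUM(sold) > 36657

Result:
author  | SUM(sold)
--------+----------
Asimov  | 46224    
Tolkien | 81132    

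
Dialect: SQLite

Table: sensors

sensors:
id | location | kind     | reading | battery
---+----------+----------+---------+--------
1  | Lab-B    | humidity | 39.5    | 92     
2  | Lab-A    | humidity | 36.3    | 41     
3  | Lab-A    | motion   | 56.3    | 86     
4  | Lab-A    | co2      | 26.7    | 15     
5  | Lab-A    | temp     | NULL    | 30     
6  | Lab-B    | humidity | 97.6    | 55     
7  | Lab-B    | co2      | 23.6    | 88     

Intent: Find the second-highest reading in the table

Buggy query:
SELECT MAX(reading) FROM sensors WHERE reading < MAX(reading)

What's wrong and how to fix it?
Bug: MAX(reading) on the right of the comparison is an aggregate-in-WHERE error

Fix: Compute the overall MAX in a subquery, then take MAX of rows below it

Corrected query:
SELECT MAX(reading) FROM sensors WHERE reading < (SELECT MAX(reading) FROM sensors)

Result:
MAX(reading)
------------
56.3        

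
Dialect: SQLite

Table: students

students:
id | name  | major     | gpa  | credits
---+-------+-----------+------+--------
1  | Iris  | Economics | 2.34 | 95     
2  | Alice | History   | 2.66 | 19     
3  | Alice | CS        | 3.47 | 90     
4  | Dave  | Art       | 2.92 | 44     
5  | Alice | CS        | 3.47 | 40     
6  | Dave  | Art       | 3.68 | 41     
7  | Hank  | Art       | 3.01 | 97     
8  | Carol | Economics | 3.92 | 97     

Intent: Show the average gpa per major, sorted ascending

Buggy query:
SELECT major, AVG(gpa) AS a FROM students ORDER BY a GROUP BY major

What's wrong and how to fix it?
Bug: ORDER BY appears before GROUP BY; SQL clause order requires GROUP BY first

Fix: Reorder: SELECT … FROM … GROUP BY … ORDER BY …

Corrected query:
SELECT major, AVG(gpa) AS a FROM students GROUP BY major ORDER BY a

Result:
major     | a       
----------+---------
History   | 2.66    
Economics | 3.13    
Art       | 3.203333
CS        | 3.47    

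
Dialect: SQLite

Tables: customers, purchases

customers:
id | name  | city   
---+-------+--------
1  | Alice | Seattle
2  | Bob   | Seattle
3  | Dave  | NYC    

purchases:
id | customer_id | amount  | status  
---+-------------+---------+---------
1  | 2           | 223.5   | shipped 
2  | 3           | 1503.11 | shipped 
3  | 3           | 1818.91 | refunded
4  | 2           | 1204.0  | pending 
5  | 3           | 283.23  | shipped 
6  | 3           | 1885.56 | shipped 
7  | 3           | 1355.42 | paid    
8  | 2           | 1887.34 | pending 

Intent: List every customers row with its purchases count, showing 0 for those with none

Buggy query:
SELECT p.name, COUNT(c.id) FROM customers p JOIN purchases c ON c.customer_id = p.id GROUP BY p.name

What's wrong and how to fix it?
Bug: INNER JOIN drops customers rows that have no matching purchases rows

Fix: Switch to LEFT JOIN to retain unmatched parent rows

Corrected query:
SELECT p.name, COUNT(c.id) FROM customers p LEFT JOIN purchases c ON c.customer_id = p.id GROUP BY p.name

Result:
name  | COUNT(c.id)
------+------------
Alice | 0          
Bob   | 3          
Dave  | 5          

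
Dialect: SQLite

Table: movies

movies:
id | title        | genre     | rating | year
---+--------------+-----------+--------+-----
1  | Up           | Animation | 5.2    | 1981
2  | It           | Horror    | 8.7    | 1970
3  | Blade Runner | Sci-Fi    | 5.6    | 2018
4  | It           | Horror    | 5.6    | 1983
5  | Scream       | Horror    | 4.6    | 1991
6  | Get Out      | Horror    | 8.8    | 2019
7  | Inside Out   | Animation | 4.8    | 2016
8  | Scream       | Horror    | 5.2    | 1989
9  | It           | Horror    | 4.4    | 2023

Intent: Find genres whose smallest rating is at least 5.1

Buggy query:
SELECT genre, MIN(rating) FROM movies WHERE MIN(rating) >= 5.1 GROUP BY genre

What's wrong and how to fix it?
Bug: Aggregates like MIN are computed per group after WHERE runs

Fix: Use HAVING for the per-group MIN condition

Corrected query:
SELECT genre, MIN(rating) FROM movies GROUP BY genre HAVING MIN(rating) >= 5.1

Result:
genre  | MIN(rating)
-------+------------
Sci-Fi | 5.6        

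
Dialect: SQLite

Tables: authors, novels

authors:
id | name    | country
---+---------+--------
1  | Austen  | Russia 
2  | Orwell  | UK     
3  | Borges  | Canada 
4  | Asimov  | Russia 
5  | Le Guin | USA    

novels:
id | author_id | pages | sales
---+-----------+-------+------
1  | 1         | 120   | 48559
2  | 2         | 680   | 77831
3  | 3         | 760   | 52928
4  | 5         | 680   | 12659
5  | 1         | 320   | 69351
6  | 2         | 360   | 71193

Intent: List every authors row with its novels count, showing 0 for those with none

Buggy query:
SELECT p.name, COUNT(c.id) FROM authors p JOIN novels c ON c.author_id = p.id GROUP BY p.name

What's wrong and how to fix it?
Bug: INNER JOIN drops authors rows that have no matching novels rows

Fix: Use LEFT JOIN so parents without children still appear (COUNT(c.id) gives 0)

Corrected query:
SELECT p.name, COUNT(c.id) FROM authors p LEFT JOIN novels c ON c.author_id = p.id GROUP BY p.name

Result:
name    | COUNT(c.id)
--------+------------
Asimov  | 0          
Austen  | 2          
Borges  | 1          
Le Guin | 1          
Orwell  | 2          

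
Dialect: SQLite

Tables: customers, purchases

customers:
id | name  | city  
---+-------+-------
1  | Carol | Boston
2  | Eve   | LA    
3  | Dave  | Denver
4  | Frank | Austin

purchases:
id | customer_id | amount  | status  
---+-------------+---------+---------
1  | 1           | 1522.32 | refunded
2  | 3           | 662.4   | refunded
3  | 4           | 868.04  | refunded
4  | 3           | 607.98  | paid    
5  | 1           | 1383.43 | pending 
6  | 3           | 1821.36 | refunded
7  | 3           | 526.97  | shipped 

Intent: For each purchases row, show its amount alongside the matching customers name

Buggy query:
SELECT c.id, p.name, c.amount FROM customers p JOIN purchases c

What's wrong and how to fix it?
Bug: JOIN with no ON clause produces a cartesian product; every purchases row pairs with every customers row

Fix: Specify the join condition linking the foreign key to the parent id

Corrected query:
SELECT c.id, p.name, c.amount FROM customers p JOIN purchases c ON c.customer_id = p.id

Result:
id | name  | amount 
---+-------+--------
1  | Carol | 1522.32
2  | Dave  | 662.4  
3  | Frank | 868.04 
4  | Dave  | 607.98 
5  | Carol | 1383.43
6  | Dave  | 1821.36
7  | Dave  | 526.97 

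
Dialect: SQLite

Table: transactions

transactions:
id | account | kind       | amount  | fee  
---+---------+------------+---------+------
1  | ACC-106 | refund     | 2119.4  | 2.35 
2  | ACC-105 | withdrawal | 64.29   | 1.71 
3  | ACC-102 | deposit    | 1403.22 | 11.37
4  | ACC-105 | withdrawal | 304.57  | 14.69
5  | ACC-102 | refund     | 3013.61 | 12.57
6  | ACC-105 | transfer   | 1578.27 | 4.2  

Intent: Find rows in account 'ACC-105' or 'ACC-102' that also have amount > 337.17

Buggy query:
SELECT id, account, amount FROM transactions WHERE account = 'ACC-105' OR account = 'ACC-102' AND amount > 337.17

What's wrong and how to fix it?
Bug: AND binds tighter than OR, so this parses as account = 'ACC-105' OR (account = 'ACC-102' AND amount > 337.17)

Fix: Add parentheses around the OR so the AND applies to both alternatives

Corrected query:
SELECT id, account, amount FROM transactions WHERE (account = 'ACC-105' OR account = 'ACC-102') AND amount > 337.17

Result:
id | account | amount 
---+---------+--------
3  | ACC-102 | 1403.22
5  | ACC-102 | 3013.61
6  | ACC-105 | 1578.27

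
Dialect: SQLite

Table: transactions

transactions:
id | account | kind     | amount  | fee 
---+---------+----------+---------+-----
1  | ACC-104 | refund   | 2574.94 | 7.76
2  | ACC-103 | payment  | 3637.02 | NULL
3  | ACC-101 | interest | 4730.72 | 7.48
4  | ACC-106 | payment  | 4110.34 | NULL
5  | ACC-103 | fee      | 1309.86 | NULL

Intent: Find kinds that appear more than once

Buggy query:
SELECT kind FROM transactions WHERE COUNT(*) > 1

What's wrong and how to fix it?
Bug: COUNT(*) is an aggregate and cannot be used in WHERE

Fix: Group first, then use HAVING for the count condition

Corrected query:
SELECT kind FROM transactions GROUP BY kind HAVING COUNT(*) > 1

Result:
kind   
-------
payment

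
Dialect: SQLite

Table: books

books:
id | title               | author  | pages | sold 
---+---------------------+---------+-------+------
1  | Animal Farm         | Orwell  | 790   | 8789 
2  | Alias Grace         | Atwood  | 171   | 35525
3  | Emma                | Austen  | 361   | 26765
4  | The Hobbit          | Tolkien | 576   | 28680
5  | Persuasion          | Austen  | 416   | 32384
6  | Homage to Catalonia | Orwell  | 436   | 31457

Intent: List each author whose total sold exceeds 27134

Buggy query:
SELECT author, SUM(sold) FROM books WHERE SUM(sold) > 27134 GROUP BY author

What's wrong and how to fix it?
Bug: Aggregate functions cannot appear in a WHERE clause

Fix: Use HAVING (which filters groups after aggregation) instead of WHERE

Corrected query:
SELECT author, SUM(sold) FROM books GROUP BY author HAVING SUM(sold) > 27134

Result:
author  | SUM(sold)
--------+----------
Atwood  | 35525    
Austen  | 59149    
Orwell  | 40246    
Tolkien | 28680    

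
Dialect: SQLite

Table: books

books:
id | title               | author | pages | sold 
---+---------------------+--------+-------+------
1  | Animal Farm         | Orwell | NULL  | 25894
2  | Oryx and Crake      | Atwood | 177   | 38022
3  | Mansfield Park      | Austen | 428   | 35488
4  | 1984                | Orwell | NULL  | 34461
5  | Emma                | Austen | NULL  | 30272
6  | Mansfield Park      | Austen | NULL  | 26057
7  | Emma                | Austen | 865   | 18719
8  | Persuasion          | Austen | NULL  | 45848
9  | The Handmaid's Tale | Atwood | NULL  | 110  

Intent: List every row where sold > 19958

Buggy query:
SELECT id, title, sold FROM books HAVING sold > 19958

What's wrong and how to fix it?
Bug: HAVING filters the output of aggregation, but this query has no GROUP BY and no aggregate functions, so SQLite rejects it (HAVING clause on a non-aggregate query); the condition here is per row

Fix: Replace HAVING with WHERE since the condition applies to individual rows

Corrected query:
SELECT id, title, sold FROM books WHERE sold > 19958

Result:
id | title          | sold 
---+----------------+------
1  | Animal Farm    | 25894
2  | Oryx and Crake | 38022
3  | Mansfield Park | 35488
4  | 1984           | 34461
5  | Emma           | 30272
6  | Mansfield Park | 26057
8  | Persuasion     | 45848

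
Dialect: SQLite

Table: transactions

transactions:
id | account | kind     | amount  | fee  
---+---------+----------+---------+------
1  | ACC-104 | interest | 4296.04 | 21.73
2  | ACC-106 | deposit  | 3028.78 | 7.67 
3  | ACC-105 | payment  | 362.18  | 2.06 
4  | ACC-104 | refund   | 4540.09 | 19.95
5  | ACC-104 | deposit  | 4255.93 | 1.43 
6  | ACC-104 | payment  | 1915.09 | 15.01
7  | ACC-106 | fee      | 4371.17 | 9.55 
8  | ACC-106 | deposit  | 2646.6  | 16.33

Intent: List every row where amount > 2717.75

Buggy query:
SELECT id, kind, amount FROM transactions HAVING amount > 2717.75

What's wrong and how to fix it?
Bug: This is a non-aggregate query (no GROUP BY, no aggregates), so in SQLite the HAVING clause is invalid here; a row-level condition belongs in WHERE

Fix: Replace HAVING with WHERE since the condition applies to individual rows

Corrected query:
SELECT id, kind, amount FROM transactions WHERE amount > 2717.75

Result:
id | kind     | amount 
---+----------+--------
1  | interest | 4296.04
2  | deposit  | 3028.78
4  | refund   | 4540.09
5  | deposit  | 4255.93
7  | fee      | 4371.17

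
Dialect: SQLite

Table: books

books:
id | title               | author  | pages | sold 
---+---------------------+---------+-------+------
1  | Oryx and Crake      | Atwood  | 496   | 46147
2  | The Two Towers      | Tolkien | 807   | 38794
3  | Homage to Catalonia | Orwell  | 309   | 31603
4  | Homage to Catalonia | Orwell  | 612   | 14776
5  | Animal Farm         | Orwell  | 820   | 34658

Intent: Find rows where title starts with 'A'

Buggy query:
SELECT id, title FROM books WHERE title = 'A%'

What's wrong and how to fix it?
Bug: Wildcards only work with LIKE; '=' treats '%' as a literal character

Fix: Use LIKE for wildcard pattern matching

Corrected query:
SELECT id, title FROM books WHERE title LIKE 'A%'

Result:
id | title      
---+------------
5  | Animal Farm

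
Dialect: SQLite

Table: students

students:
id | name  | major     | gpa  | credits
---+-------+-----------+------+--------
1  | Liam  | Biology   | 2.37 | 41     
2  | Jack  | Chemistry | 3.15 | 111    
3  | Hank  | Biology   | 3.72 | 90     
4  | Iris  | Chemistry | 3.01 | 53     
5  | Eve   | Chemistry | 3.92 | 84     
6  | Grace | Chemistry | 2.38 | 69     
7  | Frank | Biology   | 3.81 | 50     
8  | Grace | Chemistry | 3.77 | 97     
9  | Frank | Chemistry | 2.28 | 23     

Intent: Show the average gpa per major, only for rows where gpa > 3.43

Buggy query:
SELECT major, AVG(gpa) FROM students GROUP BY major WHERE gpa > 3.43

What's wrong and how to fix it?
Bug: Row-level WHERE must come before GROUP BY in the clause order

Fix: Move the WHERE clause before GROUP BY

Corrected query:
SELECT major, AVG(gpa) FROM students WHERE gpa > 3.43 GROUP BY major

Result:
major     | AVG(gpa)
----------+---------
Biology   | 3.765   
Chemistry | 3.845   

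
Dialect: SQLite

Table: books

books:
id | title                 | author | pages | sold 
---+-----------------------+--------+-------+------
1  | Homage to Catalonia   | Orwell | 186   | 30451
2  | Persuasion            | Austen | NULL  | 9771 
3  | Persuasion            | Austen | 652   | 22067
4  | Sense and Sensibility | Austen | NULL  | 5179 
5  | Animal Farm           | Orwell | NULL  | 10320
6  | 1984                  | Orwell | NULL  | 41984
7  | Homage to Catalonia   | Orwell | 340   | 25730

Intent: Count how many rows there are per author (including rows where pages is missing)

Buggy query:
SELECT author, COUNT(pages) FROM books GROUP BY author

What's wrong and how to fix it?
Bug: COUNT(column) counts non-NULL values only; rows with NULL pages aren't counted

Fix: Use COUNT(*) to count all rows regardless of NULL

Corrected query:
SELECT author, COUNT(*) FROM books GROUP BY author

Result:
author | COUNT(*)
-------+---------
Austen | 3       
Orwell | 4       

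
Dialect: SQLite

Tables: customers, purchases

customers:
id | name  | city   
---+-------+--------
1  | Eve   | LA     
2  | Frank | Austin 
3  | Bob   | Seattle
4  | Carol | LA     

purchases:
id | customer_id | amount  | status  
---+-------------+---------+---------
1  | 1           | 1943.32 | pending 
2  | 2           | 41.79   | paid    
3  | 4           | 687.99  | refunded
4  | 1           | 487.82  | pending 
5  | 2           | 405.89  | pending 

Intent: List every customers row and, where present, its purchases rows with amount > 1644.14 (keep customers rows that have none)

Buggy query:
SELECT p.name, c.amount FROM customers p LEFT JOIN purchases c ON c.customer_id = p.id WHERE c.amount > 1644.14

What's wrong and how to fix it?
Bug: Filtering c.amount in WHERE discards the NULL rows produced by LEFT JOIN, turning it into an inner join

Fix: Move the right-table condition into the ON clause so unmatched parents are kept

Corrected query:
SELECT p.name, c.amount FROM customers p LEFT JOIN purchases c ON c.customer_id = p.id AND c.amount > 1644.14

Result:
name  | amount 
------+--------
Eve   | 1943.32
Frank | NULL   
Bob   | NULL   
Carol | NULL   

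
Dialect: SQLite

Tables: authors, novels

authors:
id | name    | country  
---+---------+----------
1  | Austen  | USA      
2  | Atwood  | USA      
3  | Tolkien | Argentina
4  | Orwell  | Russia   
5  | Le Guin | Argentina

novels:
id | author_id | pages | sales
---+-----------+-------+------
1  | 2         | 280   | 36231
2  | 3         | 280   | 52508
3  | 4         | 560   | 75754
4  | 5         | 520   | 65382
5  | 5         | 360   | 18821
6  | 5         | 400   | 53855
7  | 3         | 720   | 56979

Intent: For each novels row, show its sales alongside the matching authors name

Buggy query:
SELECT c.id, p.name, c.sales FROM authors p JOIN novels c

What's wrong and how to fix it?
Bug: JOIN with no ON clause produces a cartesian product; every novels row pairs with every authors row

Fix: Specify the join condition linking the foreign key to the parent id

Corrected query:
SELECT c.id, p.name, c.sales FROM authors p JOIN novels c ON c.author_id = p.id

Result:
id | name    | sales
---+---------+------
1  | Atwood  | 36231
2  | Tolkien | 52508
3  | Orwell  | 75754
4  | Le Guin | 65382
5  | Le Guin | 18821
6  | Le Guin | 53855
7  | Tolkien | 56979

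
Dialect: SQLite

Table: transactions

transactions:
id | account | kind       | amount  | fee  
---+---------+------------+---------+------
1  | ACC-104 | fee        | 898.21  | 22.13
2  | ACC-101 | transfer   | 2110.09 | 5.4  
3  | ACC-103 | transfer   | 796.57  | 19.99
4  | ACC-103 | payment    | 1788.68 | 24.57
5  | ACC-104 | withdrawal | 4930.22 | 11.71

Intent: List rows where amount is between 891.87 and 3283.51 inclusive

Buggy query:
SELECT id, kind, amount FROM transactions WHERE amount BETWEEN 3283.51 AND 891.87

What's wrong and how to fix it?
Bug: The bounds are reversed; BETWEEN a AND b requires a <= b to match anything

Fix: Swap the bounds so the smaller value comes first

Corrected query:
SELECT id, kind, amount FROM transactions WHERE amount BETWEEN 891.87 AND 3283.51

Result:
id | kind     | amount 
---+----------+--------
1  | fee      | 898.21 
2  | transfer | 2110.09
4  | payment  | 1788.68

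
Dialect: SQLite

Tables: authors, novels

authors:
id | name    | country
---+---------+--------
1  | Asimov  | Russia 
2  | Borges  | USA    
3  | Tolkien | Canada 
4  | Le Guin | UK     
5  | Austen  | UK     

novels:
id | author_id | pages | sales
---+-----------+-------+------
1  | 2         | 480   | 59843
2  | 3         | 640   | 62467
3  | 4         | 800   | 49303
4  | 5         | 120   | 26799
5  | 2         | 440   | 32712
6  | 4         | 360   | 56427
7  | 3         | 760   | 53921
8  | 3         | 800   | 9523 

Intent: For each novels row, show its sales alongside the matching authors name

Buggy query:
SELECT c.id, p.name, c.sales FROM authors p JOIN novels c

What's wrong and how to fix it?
Bug: Missing join condition: each novels row is matched to all authors rows instead of just its own

Fix: Add ON c.author_id = p.id to the JOIN

Corrected query:
SELECT c.id, p.name, c.sales FROM authors p JOIN novels c ON c.author_id = p.id

Result:
id | name    | sales
---+---------+------
1  | Borges  | 59843
2  | Tolkien | 62467
3  | Le Guin | 49303
4  | Austen  | 26799
5  | Borges  | 32712
6  | Le Guin | 56427
7  | Tolkien | 53921
8  | Tolkien | 9523 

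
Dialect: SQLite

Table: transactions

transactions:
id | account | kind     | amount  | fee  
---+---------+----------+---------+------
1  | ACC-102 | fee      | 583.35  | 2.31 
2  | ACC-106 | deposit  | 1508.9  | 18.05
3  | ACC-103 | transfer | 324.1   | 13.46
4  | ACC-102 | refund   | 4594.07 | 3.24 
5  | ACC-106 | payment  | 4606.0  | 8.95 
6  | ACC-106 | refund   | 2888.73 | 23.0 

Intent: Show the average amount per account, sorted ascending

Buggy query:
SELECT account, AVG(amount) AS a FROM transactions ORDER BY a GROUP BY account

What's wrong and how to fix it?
Bug: ORDER BY appears before GROUP BY; SQL clause order requires GROUP BY first

Fix: Move ORDER BY to the end, after GROUP BY

Corrected query:
SELECT account, AVG(amount) AS a FROM transactions GROUP BY account ORDER BY a

Result:
account | a      
--------+--------
ACC-103 | 324.1  
ACC-102 | 2588.71
ACC-106 | 3001.21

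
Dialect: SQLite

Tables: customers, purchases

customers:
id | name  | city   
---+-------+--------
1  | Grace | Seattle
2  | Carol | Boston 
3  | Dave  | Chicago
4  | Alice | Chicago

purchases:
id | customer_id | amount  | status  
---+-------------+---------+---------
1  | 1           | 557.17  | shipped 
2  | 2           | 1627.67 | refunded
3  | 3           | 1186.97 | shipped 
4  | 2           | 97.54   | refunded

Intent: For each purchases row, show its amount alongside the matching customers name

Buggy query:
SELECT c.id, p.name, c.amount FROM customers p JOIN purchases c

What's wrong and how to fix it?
Bug: Missing join condition: each purchases row is matched to all customers rows instead of just its own

Fix: Specify the join condition linking the foreign key to the parent id

Corrected query:
SELECT c.id, p.name, c.amount FROM customers p JOIN purchases c ON c.customer_id = p.id

Result:
id | name  | amount 
---+-------+--------
1  | Grace | 557.17 
2  | Carol | 1627.67
3  | Dave  | 1186.97
4  | Carol | 97.54  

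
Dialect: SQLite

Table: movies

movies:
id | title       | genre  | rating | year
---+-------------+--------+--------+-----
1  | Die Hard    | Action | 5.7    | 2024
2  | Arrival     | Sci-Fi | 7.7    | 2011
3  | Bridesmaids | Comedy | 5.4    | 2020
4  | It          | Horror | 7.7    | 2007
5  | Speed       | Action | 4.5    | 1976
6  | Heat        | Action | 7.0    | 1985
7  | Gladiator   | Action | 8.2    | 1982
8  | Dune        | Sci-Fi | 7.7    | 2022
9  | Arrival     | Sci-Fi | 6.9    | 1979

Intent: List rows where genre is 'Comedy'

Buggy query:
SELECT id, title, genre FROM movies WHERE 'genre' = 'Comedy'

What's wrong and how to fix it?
Bug: Single quotes denote string literals in SQL; the column name is being compared as a constant string

Fix: Reference the column as genre without single quotes

Corrected query:
SELECT id, title, genre FROM movies WHERE genre = 'Comedy'

Result:
id | title       | genre 
---+-------------+-------
3  | Bridesmaids | Comedy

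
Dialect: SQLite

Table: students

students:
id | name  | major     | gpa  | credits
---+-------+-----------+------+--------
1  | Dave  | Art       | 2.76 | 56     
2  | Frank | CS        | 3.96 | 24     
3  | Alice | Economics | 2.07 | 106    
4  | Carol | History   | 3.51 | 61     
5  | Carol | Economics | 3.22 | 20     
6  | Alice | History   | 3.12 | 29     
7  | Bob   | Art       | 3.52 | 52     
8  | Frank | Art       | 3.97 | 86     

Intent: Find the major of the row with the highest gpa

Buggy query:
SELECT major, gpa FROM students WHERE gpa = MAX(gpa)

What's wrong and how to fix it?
Bug: WHERE is evaluated per row; an aggregate over the whole table isn't defined there

Fix: Wrap MAX in a scalar subquery so WHERE compares against a single value

Corrected query:
SELECT major, gpa FROM students WHERE gpa = (SELECT MAX(gpa) FROM students)

Result:
major | gpa 
------+-----
Art   | 3.97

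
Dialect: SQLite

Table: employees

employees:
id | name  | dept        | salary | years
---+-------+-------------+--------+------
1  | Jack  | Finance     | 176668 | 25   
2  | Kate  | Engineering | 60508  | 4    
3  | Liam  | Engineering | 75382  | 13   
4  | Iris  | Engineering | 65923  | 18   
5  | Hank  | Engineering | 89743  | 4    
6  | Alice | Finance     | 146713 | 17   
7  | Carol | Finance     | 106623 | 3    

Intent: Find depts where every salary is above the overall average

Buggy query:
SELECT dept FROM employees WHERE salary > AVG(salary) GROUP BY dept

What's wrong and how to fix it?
Bug: AVG() is an aggregate; it can't sit directly in WHERE

Fix: Use a subquery for AVG and a HAVING MIN(...) filter so the condition holds for every row in the group

Corrected query:
SELECT dept FROM employees GROUP BY dept HAVING MIN(salary) > (SELECT AVG(salary) FROM employees)

Result:
dept   
-------
Finance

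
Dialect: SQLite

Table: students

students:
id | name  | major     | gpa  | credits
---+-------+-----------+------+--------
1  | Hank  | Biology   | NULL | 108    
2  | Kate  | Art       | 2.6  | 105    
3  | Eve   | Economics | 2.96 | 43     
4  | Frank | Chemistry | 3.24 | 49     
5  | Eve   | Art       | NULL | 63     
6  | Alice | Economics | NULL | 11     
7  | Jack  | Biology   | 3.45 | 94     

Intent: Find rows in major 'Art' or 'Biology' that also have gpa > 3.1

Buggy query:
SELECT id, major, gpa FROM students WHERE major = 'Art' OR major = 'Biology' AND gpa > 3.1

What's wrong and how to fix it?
Bug: Without parentheses, AND is evaluated before OR, so the gpa filter only applies to the 'Biology' branch

Fix: Group the OR with parentheses (or use IN), then AND the threshold

Corrected query:
SELECT id, major, gpa FROM students WHERE (major = 'Art' OR major = 'Biology') AND gpa > 3.1

Result:
id | major   | gpa 
---+---------+-----
7  | Biology | 3.45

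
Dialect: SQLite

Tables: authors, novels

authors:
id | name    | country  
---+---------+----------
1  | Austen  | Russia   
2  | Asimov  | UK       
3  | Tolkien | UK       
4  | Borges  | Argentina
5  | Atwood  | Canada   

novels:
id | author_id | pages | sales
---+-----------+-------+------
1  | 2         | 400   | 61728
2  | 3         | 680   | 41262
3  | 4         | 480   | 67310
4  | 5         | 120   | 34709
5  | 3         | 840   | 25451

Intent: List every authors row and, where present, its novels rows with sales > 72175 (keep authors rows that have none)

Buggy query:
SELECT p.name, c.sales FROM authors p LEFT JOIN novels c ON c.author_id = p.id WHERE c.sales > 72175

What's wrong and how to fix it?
Bug: A WHERE condition on the right-hand table after LEFT JOIN drops unmatched parents

Fix: Put 'c.sales > 72175' in the JOIN's ON clause instead of WHERE

Corrected query:
SELECT p.name, c.sales FROM authors p LEFT JOIN novels c ON c.author_id = p.id AND c.sales > 72175

Result:
name    | sales
--------+------
Austen  | NULL 
Asimov  | NULL 
Tolkien | NULL 
Borges  | NULL 
Atwood  | NULL 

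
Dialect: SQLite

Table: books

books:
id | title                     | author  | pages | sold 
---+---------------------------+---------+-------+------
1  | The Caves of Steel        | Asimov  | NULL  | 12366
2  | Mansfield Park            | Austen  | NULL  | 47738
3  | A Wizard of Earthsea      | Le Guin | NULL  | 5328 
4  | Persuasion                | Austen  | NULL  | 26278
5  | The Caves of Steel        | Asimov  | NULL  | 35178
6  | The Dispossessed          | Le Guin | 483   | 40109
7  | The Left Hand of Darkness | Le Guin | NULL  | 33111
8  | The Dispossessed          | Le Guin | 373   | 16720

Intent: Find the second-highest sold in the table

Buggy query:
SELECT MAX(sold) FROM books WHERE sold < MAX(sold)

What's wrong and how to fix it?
Bug: MAX(sold) on the right of the comparison is an aggregate-in-WHERE error

Fix: Put the inner MAX in a scalar subquery

Corrected query:
SELECT MAX(sold) FROM books WHERE sold < (SELECT MAX(sold) FROM books)

Result:
MAX(sold)
---------
40109    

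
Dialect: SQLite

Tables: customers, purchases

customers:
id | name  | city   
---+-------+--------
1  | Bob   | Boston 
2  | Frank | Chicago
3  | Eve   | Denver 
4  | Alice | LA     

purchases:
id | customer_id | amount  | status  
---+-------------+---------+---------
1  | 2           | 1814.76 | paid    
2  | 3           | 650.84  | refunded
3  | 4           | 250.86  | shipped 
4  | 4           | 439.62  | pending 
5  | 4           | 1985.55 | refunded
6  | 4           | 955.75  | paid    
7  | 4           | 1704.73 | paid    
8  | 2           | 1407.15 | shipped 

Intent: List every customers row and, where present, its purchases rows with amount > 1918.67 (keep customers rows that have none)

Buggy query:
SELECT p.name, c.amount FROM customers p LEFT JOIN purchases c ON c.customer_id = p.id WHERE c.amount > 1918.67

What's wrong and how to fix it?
Bug: Filtering c.amount in WHERE discards the NULL rows produced by LEFT JOIN, turning it into an inner join

Fix: Put 'c.amount > 1918.67' in the JOIN's ON clause instead of WHERE

Corrected query:
SELECT p.name, c.amount FROM customers p LEFT JOIN purchases c ON c.customer_id = p.id AND c.amount > 1918.67

Result:
name  | amount 
------+--------
Bob   | NULL   
Frank | NULL   
Eve   | NULL   
Alice | 1985.55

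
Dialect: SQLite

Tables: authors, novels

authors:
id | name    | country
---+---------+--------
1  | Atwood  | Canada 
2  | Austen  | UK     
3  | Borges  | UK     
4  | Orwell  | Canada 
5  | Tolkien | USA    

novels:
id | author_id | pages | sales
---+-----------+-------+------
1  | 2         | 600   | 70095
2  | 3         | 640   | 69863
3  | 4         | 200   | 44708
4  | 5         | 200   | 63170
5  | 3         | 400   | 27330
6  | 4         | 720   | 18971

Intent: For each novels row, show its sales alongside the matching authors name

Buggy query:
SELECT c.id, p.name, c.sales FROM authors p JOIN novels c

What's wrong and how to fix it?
Bug: Missing join condition: each novels row is matched to all authors rows instead of just its own

Fix: Specify the join condition linking the foreign key to the parent id

Corrected query:
SELECT c.id, p.name, c.sales FROM authors p JOIN novels c ON c.author_id = p.id

Result:
id | name    | sales
---+---------+------
1  | Austen  | 70095
2  | Borges  | 69863
3  | Orwell  | 44708
4  | Tolkien | 63170
5  | Borges  | 27330
6  | Orwell  | 18971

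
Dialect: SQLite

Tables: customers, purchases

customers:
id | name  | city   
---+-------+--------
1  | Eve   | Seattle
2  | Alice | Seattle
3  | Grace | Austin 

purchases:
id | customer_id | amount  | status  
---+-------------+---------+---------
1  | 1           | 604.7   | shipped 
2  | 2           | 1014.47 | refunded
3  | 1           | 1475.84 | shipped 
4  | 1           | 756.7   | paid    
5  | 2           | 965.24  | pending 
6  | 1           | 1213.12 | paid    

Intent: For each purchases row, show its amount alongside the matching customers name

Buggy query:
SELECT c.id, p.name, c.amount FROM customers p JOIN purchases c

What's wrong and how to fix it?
Bug: Missing join condition: each purchases row is matched to all customers rows instead of just its own

Fix: Specify the join condition linking the foreign key to the parent id

Corrected query:
SELECT c.id, p.name, c.amount FROM customers p JOIN purchases c ON c.customer_id = p.id

Result:
id | name  | amount 
---+-------+--------
1  | Eve   | 604.7  
2  | Alice | 1014.47
3  | Eve   | 1475.84
4  | Eve   | 756.7  
5  | Alice | 965.24 
6  | Eve   | 1213.12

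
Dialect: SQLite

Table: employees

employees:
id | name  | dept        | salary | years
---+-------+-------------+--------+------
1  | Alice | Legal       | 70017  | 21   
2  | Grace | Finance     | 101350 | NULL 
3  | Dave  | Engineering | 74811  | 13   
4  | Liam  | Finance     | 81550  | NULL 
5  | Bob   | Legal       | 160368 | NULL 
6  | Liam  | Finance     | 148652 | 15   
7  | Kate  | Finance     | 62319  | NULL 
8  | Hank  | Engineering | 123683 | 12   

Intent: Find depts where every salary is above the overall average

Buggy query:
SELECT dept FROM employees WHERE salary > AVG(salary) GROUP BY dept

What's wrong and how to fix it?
Bug: AVG() is an aggregate; it can't sit directly in WHERE

Fix: Compute the overall average in a scalar subquery and compare each group's MIN against it in HAVING

Corrected query:
SELECT dept FROM employees GROUP BY dept HAVING MIN(salary) > (SELECT AVG(salary) FROM employees)

Result:
(no rows)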